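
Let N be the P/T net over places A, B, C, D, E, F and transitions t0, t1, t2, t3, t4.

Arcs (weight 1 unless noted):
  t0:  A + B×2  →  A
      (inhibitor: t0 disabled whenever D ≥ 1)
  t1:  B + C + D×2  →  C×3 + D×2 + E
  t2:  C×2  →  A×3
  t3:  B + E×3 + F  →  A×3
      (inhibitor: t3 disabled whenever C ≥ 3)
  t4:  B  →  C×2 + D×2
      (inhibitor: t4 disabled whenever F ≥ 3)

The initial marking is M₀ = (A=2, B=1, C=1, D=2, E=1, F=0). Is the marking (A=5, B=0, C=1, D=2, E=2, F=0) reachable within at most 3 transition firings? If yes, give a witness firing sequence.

YES — reachable via ⟨t1, t2⟩ (2 firings)

step 1: fire t1:  (A=2, B=1, C=1, D=2, E=1, F=0) → (A=2, B=0, C=3, D=2, E=2, F=0)
step 2: fire t2:  (A=2, B=0, C=3, D=2, E=2, F=0) → (A=5, B=0, C=1, D=2, E=2, F=0)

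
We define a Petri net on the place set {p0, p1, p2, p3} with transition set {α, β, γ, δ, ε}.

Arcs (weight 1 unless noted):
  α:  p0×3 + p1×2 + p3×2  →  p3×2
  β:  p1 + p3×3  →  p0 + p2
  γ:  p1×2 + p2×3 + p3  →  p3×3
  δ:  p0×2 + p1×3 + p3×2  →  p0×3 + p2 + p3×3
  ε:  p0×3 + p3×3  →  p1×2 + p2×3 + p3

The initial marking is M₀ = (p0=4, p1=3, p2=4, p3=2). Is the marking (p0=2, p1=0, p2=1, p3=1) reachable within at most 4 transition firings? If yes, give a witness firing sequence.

depth 0: 1 marking
depth 1: 4 markings reached so far
depth 2: 7 markings reached so far
depth 3: 9 markings reached so far
depth 4: 10 markings reached so far
target is not among the 10 markings reachable within 4 steps

NO — not reachable within 4 firings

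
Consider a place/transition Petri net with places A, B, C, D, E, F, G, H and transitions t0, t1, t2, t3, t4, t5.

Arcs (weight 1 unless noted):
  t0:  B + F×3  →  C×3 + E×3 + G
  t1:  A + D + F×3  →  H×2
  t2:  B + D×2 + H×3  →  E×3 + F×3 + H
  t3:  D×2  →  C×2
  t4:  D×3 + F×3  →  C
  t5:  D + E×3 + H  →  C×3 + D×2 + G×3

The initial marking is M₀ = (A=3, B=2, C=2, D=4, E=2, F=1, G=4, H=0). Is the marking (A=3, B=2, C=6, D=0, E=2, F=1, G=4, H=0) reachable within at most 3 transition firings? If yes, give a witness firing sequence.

step 1: fire t3:  (A=3, B=2, C=2, D=4, E=2, F=1, G=4, H=0) → (A=3, B=2, C=4, D=2, E=2, F=1, G=4, H=0)
step 2: fire t3:  (A=3, B=2, C=4, D=2, E=2, F=1, G=4, H=0) → (A=3, B=2, C=6, D=0, E=2, F=1, G=4, H=0)

YES — reachable via ⟨t3, t3⟩ (2 firings)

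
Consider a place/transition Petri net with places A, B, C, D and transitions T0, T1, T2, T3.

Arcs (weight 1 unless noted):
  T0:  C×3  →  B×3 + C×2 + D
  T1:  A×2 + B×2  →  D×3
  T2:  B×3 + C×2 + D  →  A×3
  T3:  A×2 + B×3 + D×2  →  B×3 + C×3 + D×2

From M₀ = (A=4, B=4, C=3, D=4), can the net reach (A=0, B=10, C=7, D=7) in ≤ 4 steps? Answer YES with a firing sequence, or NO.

depth 0: 1 marking
depth 1: 5 markings reached so far
depth 2: 12 markings reached so far
depth 3: 19 markings reached so far
depth 4: 27 markings reached so far
target is not among the 27 markings reachable within 4 steps

NO — not reachable within 4 firings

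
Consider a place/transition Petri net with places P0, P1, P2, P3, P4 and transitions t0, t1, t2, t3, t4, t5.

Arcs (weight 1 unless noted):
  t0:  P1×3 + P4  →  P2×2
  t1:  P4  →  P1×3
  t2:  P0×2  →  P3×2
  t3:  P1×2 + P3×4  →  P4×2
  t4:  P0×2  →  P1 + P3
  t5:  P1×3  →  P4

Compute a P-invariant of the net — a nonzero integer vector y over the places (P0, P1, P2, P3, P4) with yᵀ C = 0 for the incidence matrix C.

Incidence matrix C (rows=places, cols=transitions):
       t0   t1   t2   t3   t4   t5
   P0   0    0   -2    0   -2    0
   P1  -3    3    0   -2    1   -3
   P2   2    0    0    0    0    0
   P3   0    0    2   -4    1    0
   P4  -1   -1    0    2    0    1

Candidate y = [1, 1, 3, 1, 3]; check y·C column-wise:
  col t0: 1·0 + 1·-3 + 3·2 + 1·0 + 3·-1 = 0
  col t1: 1·0 + 1·3 + 3·0 + 1·0 + 3·-1 = 0
  col t2: 1·-2 + 1·0 + 3·0 + 1·2 + 3·0 = 0
  col t3: 1·0 + 1·-2 + 3·0 + 1·-4 + 3·2 = 0
  col t4: 1·-2 + 1·1 + 3·0 + 1·1 + 3·0 = 0
  col t5: 1·0 + 1·-3 + 3·0 + 1·0 + 3·1 = 0

y = (P0:1, P1:1, P2:3, P3:1, P4:3)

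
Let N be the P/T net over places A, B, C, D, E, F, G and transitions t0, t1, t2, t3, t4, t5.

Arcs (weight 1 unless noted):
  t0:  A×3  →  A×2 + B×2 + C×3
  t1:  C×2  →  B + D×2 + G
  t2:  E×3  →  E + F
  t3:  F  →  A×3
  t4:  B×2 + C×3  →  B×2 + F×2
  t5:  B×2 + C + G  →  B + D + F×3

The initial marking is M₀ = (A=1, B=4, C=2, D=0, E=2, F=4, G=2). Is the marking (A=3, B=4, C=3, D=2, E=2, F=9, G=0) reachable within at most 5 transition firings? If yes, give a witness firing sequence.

YES — reachable via ⟨t3, t0, t5, t5⟩ (4 firings)

step 1: fire t3:  (A=1, B=4, C=2, D=0, E=2, F=4, G=2) → (A=4, B=4, C=2, D=0, E=2, F=3, G=2)
step 2: fire t0:  (A=4, B=4, C=2, D=0, E=2, F=3, G=2) → (A=3, B=6, C=5, D=0, E=2, F=3, G=2)
step 3: fire t5:  (A=3, B=6, C=5, D=0, E=2, F=3, G=2) → (A=3, B=5, C=4, D=1, E=2, F=6, G=1)
step 4: fire t5:  (A=3, B=5, C=4, D=1, E=2, F=6, G=1) → (A=3, B=4, C=3, D=2, E=2, F=9, G=0)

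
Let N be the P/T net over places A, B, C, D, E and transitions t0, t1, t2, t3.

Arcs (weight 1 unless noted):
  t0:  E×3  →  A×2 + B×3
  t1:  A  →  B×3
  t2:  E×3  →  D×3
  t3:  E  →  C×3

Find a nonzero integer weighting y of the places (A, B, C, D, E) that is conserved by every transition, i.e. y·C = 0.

y = (A:3, B:1, C:1, D:3, E:3)

Incidence matrix C (rows=places, cols=transitions):
       t0   t1   t2   t3
    A   2   -1    0    0
    B   3    3    0    0
    C   0    0    0    3
    D   0    0    3    0
    E  -3    0   -3   -1

Candidate y = [3, 1, 1, 3, 3]; check y·C column-wise:
  col t0: 3·2 + 1·3 + 1·0 + 3·0 + 3·-3 = 0
  col t1: 3·-1 + 1·3 + 1·0 + 3·0 + 3·0 = 0
  col t2: 3·0 + 1·0 + 1·0 + 3·3 + 3·-3 = 0
  col t3: 3·0 + 1·0 + 1·3 + 3·0 + 3·-1 = 0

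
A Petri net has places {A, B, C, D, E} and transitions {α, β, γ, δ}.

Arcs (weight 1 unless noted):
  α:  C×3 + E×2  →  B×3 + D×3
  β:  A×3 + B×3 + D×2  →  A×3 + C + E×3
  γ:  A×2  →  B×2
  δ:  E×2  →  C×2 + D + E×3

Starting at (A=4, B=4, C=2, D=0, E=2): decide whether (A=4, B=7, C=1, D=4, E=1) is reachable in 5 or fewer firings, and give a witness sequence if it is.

step 1: fire δ:  (A=4, B=4, C=2, D=0, E=2) → (A=4, B=4, C=4, D=1, E=3)
step 2: fire α:  (A=4, B=4, C=4, D=1, E=3) → (A=4, B=7, C=1, D=4, E=1)

YES — reachable via ⟨δ, α⟩ (2 firings)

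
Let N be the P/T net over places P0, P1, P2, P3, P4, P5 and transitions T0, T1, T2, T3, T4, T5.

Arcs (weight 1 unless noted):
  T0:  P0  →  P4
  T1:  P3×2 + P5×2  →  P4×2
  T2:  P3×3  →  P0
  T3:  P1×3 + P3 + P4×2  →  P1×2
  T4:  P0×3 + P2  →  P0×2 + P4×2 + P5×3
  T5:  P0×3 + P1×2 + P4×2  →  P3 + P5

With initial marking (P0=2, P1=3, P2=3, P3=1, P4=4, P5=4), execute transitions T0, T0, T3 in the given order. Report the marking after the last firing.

(P0=0, P1=2, P2=3, P3=0, P4=4, P5=4)

step 1: fire T0:  (P0=2, P1=3, P2=3, P3=1, P4=4, P5=4) → (P0=1, P1=3, P2=3, P3=1, P4=5, P5=4)
step 2: fire T0:  (P0=1, P1=3, P2=3, P3=1, P4=5, P5=4) → (P0=0, P1=3, P2=3, P3=1, P4=6, P5=4)
step 3: fire T3:  (P0=0, P1=3, P2=3, P3=1, P4=6, P5=4) → (P0=0, P1=2, P2=3, P3=0, P4=4, P5=4)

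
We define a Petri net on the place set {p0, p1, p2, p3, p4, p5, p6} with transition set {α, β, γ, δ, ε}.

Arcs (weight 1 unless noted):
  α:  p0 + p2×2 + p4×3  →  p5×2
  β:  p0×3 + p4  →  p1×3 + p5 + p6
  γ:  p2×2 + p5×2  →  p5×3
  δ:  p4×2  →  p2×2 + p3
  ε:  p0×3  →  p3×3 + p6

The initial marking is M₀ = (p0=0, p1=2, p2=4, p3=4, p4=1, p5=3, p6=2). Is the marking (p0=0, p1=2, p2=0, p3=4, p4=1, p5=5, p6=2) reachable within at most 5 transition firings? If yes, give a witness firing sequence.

YES — reachable via ⟨γ, γ⟩ (2 firings)

step 1: fire γ:  (p0=0, p1=2, p2=4, p3=4, p4=1, p5=3, p6=2) → (p0=0, p1=2, p2=2, p3=4, p4=1, p5=4, p6=2)
step 2: fire γ:  (p0=0, p1=2, p2=2, p3=4, p4=1, p5=4, p6=2) → (p0=0, p1=2, p2=0, p3=4, p4=1, p5=5, p6=2)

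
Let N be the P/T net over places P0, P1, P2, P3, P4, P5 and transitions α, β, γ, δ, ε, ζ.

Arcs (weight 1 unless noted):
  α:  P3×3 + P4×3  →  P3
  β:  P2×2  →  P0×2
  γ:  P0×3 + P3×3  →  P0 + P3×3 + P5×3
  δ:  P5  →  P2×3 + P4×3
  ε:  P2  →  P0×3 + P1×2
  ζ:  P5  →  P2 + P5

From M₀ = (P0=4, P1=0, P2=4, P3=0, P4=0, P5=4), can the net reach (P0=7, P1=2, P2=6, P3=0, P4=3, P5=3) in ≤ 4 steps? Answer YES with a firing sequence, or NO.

YES — reachable via ⟨δ, ε⟩ (2 firings)

step 1: fire δ:  (P0=4, P1=0, P2=4, P3=0, P4=0, P5=4) → (P0=4, P1=0, P2=7, P3=0, P4=3, P5=3)
step 2: fire ε:  (P0=4, P1=0, P2=7, P3=0, P4=3, P5=3) → (P0=7, P1=2, P2=6, P3=0, P4=3, P5=3)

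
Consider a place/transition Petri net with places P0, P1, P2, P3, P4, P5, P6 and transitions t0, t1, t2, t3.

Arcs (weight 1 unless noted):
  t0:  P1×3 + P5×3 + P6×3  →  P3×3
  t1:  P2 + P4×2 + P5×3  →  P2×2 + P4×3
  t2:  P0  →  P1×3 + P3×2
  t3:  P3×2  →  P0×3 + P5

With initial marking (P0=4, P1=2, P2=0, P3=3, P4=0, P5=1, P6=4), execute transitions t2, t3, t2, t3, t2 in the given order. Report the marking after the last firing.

(P0=7, P1=11, P2=0, P3=5, P4=0, P5=3, P6=4)

step 1: fire t2:  (P0=4, P1=2, P2=0, P3=3, P4=0, P5=1, P6=4) → (P0=3, P1=5, P2=0, P3=5, P4=0, P5=1, P6=4)
step 2: fire t3:  (P0=3, P1=5, P2=0, P3=5, P4=0, P5=1, P6=4) → (P0=6, P1=5, P2=0, P3=3, P4=0, P5=2, P6=4)
step 3: fire t2:  (P0=6, P1=5, P2=0, P3=3, P4=0, P5=2, P6=4) → (P0=5, P1=8, P2=0, P3=5, P4=0, P5=2, P6=4)
step 4: fire t3:  (P0=5, P1=8, P2=0, P3=5, P4=0, P5=2, P6=4) → (P0=8, P1=8, P2=0, P3=3, P4=0, P5=3, P6=4)
step 5: fire t2:  (P0=8, P1=8, P2=0, P3=3, P4=0, P5=3, P6=4) → (P0=7, P1=11, P2=0, P3=5, P4=0, P5=3, P6=4)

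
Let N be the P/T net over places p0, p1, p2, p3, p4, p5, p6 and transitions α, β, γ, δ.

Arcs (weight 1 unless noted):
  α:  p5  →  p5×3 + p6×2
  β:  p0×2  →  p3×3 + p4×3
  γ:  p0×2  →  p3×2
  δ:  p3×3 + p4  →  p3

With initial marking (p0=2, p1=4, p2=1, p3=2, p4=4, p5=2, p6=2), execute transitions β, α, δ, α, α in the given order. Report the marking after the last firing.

(p0=0, p1=4, p2=1, p3=3, p4=6, p5=8, p6=8)

step 1: fire β:  (p0=2, p1=4, p2=1, p3=2, p4=4, p5=2, p6=2) → (p0=0, p1=4, p2=1, p3=5, p4=7, p5=2, p6=2)
step 2: fire α:  (p0=0, p1=4, p2=1, p3=5, p4=7, p5=2, p6=2) → (p0=0, p1=4, p2=1, p3=5, p4=7, p5=4, p6=4)
step 3: fire δ:  (p0=0, p1=4, p2=1, p3=5, p4=7, p5=4, p6=4) → (p0=0, p1=4, p2=1, p3=3, p4=6, p5=4, p6=4)
step 4: fire α:  (p0=0, p1=4, p2=1, p3=3, p4=6, p5=4, p6=4) → (p0=0, p1=4, p2=1, p3=3, p4=6, p5=6, p6=6)
step 5: fire α:  (p0=0, p1=4, p2=1, p3=3, p4=6, p5=6, p6=6) → (p0=0, p1=4, p2=1, p3=3, p4=6, p5=8, p6=8)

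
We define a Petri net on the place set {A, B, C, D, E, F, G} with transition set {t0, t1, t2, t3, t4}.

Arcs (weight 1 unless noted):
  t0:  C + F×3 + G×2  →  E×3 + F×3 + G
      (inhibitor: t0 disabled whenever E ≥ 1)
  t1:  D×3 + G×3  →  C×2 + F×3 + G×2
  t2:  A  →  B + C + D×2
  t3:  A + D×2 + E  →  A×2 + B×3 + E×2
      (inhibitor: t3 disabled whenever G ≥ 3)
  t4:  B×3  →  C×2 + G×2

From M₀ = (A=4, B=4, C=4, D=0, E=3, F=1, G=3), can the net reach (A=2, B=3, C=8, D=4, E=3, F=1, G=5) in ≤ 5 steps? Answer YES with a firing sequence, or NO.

step 1: fire t2:  (A=4, B=4, C=4, D=0, E=3, F=1, G=3) → (A=3, B=5, C=5, D=2, E=3, F=1, G=3)
step 2: fire t2:  (A=3, B=5, C=5, D=2, E=3, F=1, G=3) → (A=2, B=6, C=6, D=4, E=3, F=1, G=3)
step 3: fire t4:  (A=2, B=6, C=6, D=4, E=3, F=1, G=3) → (A=2, B=3, C=8, D=4, E=3, F=1, G=5)

YES — reachable via ⟨t2, t2, t4⟩ (3 firings)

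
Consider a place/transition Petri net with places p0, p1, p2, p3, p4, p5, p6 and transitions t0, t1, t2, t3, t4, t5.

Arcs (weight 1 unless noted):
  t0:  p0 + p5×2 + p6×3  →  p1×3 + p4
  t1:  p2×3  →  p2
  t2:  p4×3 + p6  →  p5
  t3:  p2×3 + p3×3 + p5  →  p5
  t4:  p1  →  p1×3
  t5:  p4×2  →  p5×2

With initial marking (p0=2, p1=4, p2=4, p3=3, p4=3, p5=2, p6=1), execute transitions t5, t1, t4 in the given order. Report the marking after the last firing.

step 1: fire t5:  (p0=2, p1=4, p2=4, p3=3, p4=3, p5=2, p6=1) → (p0=2, p1=4, p2=4, p3=3, p4=1, p5=4, p6=1)
step 2: fire t1:  (p0=2, p1=4, p2=4, p3=3, p4=1, p5=4, p6=1) → (p0=2, p1=4, p2=2, p3=3, p4=1, p5=4, p6=1)
step 3: fire t4:  (p0=2, p1=4, p2=2, p3=3, p4=1, p5=4, p6=1) → (p0=2, p1=6, p2=2, p3=3, p4=1, p5=4, p6=1)

(p0=2, p1=6, p2=2, p3=3, p4=1, p5=4, p6=1)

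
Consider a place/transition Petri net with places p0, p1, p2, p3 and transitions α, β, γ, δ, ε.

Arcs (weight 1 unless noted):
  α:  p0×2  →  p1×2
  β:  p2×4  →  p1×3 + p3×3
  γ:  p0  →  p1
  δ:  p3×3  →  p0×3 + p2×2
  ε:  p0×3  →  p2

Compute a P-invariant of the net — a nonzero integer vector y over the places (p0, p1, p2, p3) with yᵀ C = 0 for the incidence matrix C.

y = (p0:1, p1:1, p2:3, p3:3)

Incidence matrix C (rows=places, cols=transitions):
        α    β    γ    δ    ε
   p0  -2    0   -1    3   -3
   p1   2    3    1    0    0
   p2   0   -4    0    2    1
   p3   0    3    0   -3    0

Candidate y = [1, 1, 3, 3]; check y·C column-wise:
  col α: 1·-2 + 1·2 + 3·0 + 3·0 = 0
  col β: 1·0 + 1·3 + 3·-4 + 3·3 = 0
  col γ: 1·-1 + 1·1 + 3·0 + 3·0 = 0
  col δ: 1·3 + 1·0 + 3·2 + 3·-3 = 0
  col ε: 1·-3 + 1·0 + 3·1 + 3·0 = 0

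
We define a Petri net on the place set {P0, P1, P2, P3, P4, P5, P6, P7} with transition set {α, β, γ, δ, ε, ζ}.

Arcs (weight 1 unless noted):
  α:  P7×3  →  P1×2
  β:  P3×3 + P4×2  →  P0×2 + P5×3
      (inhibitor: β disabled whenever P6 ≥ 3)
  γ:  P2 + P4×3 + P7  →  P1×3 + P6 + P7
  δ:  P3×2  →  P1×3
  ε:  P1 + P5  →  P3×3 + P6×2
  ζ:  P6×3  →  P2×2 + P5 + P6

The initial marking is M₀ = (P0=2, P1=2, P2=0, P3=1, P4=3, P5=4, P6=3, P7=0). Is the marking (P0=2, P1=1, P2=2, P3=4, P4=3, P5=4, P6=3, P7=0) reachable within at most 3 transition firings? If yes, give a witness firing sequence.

YES — reachable via ⟨ε, ζ⟩ (2 firings)

step 1: fire ε:  (P0=2, P1=2, P2=0, P3=1, P4=3, P5=4, P6=3, P7=0) → (P0=2, P1=1, P2=0, P3=4, P4=3, P5=3, P6=5, P7=0)
step 2: fire ζ:  (P0=2, P1=1, P2=0, P3=4, P4=3, P5=3, P6=5, P7=0) → (P0=2, P1=1, P2=2, P3=4, P4=3, P5=4, P6=3, P7=0)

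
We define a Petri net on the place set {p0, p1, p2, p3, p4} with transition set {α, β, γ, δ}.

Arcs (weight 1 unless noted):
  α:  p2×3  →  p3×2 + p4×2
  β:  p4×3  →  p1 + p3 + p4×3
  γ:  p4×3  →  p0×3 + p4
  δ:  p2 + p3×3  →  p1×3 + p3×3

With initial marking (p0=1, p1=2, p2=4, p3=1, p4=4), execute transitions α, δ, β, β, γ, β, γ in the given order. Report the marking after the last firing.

(p0=7, p1=8, p2=0, p3=6, p4=2)

step 1: fire α:  (p0=1, p1=2, p2=4, p3=1, p4=4) → (p0=1, p1=2, p2=1, p3=3, p4=6)
step 2: fire δ:  (p0=1, p1=2, p2=1, p3=3, p4=6) → (p0=1, p1=5, p2=0, p3=3, p4=6)
step 3: fire β:  (p0=1, p1=5, p2=0, p3=3, p4=6) → (p0=1, p1=6, p2=0, p3=4, p4=6)
step 4: fire β:  (p0=1, p1=6, p2=0, p3=4, p4=6) → (p0=1, p1=7, p2=0, p3=5, p4=6)
step 5: fire γ:  (p0=1, p1=7, p2=0, p3=5, p4=6) → (p0=4, p1=7, p2=0, p3=5, p4=4)
step 6: fire β:  (p0=4, p1=7, p2=0, p3=5, p4=4) → (p0=4, p1=8, p2=0, p3=6, p4=4)
step 7: fire γ:  (p0=4, p1=8, p2=0, p3=6, p4=4) → (p0=7, p1=8, p2=0, p3=6, p4=2)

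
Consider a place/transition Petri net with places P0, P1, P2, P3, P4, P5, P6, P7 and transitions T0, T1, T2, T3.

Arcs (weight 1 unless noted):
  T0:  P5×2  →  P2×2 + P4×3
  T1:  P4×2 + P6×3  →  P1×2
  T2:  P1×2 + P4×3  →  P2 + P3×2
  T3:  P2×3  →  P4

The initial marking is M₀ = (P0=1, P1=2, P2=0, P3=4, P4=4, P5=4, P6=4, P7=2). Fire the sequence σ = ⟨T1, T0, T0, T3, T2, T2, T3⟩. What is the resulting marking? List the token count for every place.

(P0=1, P1=0, P2=0, P3=8, P4=4, P5=0, P6=1, P7=2)

step 1: fire T1:  (P0=1, P1=2, P2=0, P3=4, P4=4, P5=4, P6=4, P7=2) → (P0=1, P1=4, P2=0, P3=4, P4=2, P5=4, P6=1, P7=2)
step 2: fire T0:  (P0=1, P1=4, P2=0, P3=4, P4=2, P5=4, P6=1, P7=2) → (P0=1, P1=4, P2=2, P3=4, P4=5, P5=2, P6=1, P7=2)
step 3: fire T0:  (P0=1, P1=4, P2=2, P3=4, P4=5, P5=2, P6=1, P7=2) → (P0=1, P1=4, P2=4, P3=4, P4=8, P5=0, P6=1, P7=2)
step 4: fire T3:  (P0=1, P1=4, P2=4, P3=4, P4=8, P5=0, P6=1, P7=2) → (P0=1, P1=4, P2=1, P3=4, P4=9, P5=0, P6=1, P7=2)
step 5: fire T2:  (P0=1, P1=4, P2=1, P3=4, P4=9, P5=0, P6=1, P7=2) → (P0=1, P1=2, P2=2, P3=6, P4=6, P5=0, P6=1, P7=2)
step 6: fire T2:  (P0=1, P1=2, P2=2, P3=6, P4=6, P5=0, P6=1, P7=2) → (P0=1, P1=0, P2=3, P3=8, P4=3, P5=0, P6=1, P7=2)
step 7: fire T3:  (P0=1, P1=0, P2=3, P3=8, P4=3, P5=0, P6=1, P7=2) → (P0=1, P1=0, P2=0, P3=8, P4=4, P5=0, P6=1, P7=2)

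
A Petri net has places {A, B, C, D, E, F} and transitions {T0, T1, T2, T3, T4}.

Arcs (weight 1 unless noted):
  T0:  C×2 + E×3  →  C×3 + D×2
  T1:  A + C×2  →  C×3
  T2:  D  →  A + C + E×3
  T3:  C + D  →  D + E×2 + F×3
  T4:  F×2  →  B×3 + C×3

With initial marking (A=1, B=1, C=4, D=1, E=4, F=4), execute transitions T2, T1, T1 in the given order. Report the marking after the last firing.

(A=0, B=1, C=7, D=0, E=7, F=4)

step 1: fire T2:  (A=1, B=1, C=4, D=1, E=4, F=4) → (A=2, B=1, C=5, D=0, E=7, F=4)
step 2: fire T1:  (A=2, B=1, C=5, D=0, E=7, F=4) → (A=1, B=1, C=6, D=0, E=7, F=4)
step 3: fire T1:  (A=1, B=1, C=6, D=0, E=7, F=4) → (A=0, B=1, C=7, D=0, E=7, F=4)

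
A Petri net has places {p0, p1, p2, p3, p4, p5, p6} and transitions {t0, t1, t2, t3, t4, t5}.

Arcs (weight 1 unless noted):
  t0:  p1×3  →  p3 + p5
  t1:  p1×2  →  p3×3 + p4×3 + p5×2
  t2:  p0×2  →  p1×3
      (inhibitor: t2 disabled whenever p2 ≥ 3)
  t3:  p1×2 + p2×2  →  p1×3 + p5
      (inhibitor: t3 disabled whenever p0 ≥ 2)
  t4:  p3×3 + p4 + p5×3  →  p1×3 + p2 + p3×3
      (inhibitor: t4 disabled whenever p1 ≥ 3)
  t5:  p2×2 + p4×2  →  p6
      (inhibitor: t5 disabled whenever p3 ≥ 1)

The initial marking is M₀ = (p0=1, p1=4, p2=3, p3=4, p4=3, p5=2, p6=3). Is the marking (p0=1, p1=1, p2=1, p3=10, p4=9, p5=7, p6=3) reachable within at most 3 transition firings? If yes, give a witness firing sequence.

YES — reachable via ⟨t1, t3, t1⟩ (3 firings)

step 1: fire t1:  (p0=1, p1=4, p2=3, p3=4, p4=3, p5=2, p6=3) → (p0=1, p1=2, p2=3, p3=7, p4=6, p5=4, p6=3)
step 2: fire t3:  (p0=1, p1=2, p2=3, p3=7, p4=6, p5=4, p6=3) → (p0=1, p1=3, p2=1, p3=7, p4=6, p5=5, p6=3)
step 3: fire t1:  (p0=1, p1=3, p2=1, p3=7, p4=6, p5=5, p6=3) → (p0=1, p1=1, p2=1, p3=10, p4=9, p5=7, p6=3)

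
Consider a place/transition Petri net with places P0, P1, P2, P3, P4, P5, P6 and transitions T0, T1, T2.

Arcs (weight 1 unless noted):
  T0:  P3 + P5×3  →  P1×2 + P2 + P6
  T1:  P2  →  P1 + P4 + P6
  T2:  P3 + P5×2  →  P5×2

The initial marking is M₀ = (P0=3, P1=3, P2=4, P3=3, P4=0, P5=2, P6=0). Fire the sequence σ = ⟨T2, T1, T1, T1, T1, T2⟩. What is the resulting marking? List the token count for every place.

step 1: fire T2:  (P0=3, P1=3, P2=4, P3=3, P4=0, P5=2, P6=0) → (P0=3, P1=3, P2=4, P3=2, P4=0, P5=2, P6=0)
step 2: fire T1:  (P0=3, P1=3, P2=4, P3=2, P4=0, P5=2, P6=0) → (P0=3, P1=4, P2=3, P3=2, P4=1, P5=2, P6=1)
step 3: fire T1:  (P0=3, P1=4, P2=3, P3=2, P4=1, P5=2, P6=1) → (P0=3, P1=5, P2=2, P3=2, P4=2, P5=2, P6=2)
step 4: fire T1:  (P0=3, P1=5, P2=2, P3=2, P4=2, P5=2, P6=2) → (P0=3, P1=6, P2=1, P3=2, P4=3, P5=2, P6=3)
step 5: fire T1:  (P0=3, P1=6, P2=1, P3=2, P4=3, P5=2, P6=3) → (P0=3, P1=7, P2=0, P3=2, P4=4, P5=2, P6=4)
step 6: fire T2:  (P0=3, P1=7, P2=0, P3=2, P4=4, P5=2, P6=4) → (P0=3, P1=7, P2=0, P3=1, P4=4, P5=2, P6=4)

(P0=3, P1=7, P2=0, P3=1, P4=4, P5=2, P6=4)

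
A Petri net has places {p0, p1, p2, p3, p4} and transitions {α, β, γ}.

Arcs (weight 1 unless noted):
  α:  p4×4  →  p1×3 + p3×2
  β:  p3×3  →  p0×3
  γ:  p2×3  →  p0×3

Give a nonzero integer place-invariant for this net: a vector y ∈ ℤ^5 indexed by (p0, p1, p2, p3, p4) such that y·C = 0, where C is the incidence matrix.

y = (p0:3, p1:-2, p2:3, p3:3, p4:0)

Incidence matrix C (rows=places, cols=transitions):
        α    β    γ
   p0   0    3    3
   p1   3    0    0
   p2   0    0   -3
   p3   2   -3    0
   p4  -4    0    0

Candidate y = [3, -2, 3, 3, 0]; check y·C column-wise:
  col α: 3·0 + -2·3 + 3·0 + 3·2 + 0·-4 = 0
  col β: 3·3 + -2·0 + 3·0 + 3·-3 = 0
  col γ: 3·3 + -2·0 + 3·-3 + 3·0 = 0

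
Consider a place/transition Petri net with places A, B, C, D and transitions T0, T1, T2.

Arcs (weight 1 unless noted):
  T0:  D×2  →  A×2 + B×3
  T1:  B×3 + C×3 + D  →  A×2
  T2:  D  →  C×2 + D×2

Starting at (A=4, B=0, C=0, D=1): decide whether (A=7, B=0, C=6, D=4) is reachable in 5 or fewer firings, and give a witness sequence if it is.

NO — not reachable within 5 firings

depth 0: 1 marking
depth 1: 2 markings reached so far
depth 2: 4 markings reached so far
depth 3: 6 markings reached so far
depth 4: 9 markings reached so far
depth 5: 13 markings reached so far
target is not among the 13 markings reachable within 5 steps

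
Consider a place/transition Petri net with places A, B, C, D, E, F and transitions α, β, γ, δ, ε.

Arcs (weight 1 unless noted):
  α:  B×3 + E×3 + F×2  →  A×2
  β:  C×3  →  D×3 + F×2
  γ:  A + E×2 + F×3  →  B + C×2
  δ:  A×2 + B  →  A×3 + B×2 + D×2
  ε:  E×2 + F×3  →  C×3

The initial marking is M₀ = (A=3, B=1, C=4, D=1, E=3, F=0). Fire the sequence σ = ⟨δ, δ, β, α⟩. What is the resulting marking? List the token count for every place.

step 1: fire δ:  (A=3, B=1, C=4, D=1, E=3, F=0) → (A=4, B=2, C=4, D=3, E=3, F=0)
step 2: fire δ:  (A=4, B=2, C=4, D=3, E=3, F=0) → (A=5, B=3, C=4, D=5, E=3, F=0)
step 3: fire β:  (A=5, B=3, C=4, D=5, E=3, F=0) → (A=5, B=3, C=1, D=8, E=3, F=2)
step 4: fire α:  (A=5, B=3, C=1, D=8, E=3, F=2) → (A=7, B=0, C=1, D=8, E=0, F=0)

(A=7, B=0, C=1, D=8, E=0, F=0)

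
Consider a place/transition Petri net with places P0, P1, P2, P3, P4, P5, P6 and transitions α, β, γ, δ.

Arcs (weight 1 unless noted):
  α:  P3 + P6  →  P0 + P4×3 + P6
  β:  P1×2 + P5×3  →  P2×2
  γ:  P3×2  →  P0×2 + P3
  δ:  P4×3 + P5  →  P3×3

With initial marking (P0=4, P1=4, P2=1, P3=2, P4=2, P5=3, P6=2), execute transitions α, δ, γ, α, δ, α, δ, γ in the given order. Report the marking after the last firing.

step 1: fire α:  (P0=4, P1=4, P2=1, P3=2, P4=2, P5=3, P6=2) → (P0=5, P1=4, P2=1, P3=1, P4=5, P5=3, P6=2)
step 2: fire δ:  (P0=5, P1=4, P2=1, P3=1, P4=5, P5=3, P6=2) → (P0=5, P1=4, P2=1, P3=4, P4=2, P5=2, P6=2)
step 3: fire γ:  (P0=5, P1=4, P2=1, P3=4, P4=2, P5=2, P6=2) → (P0=7, P1=4, P2=1, P3=3, P4=2, P5=2, P6=2)
step 4: fire α:  (P0=7, P1=4, P2=1, P3=3, P4=2, P5=2, P6=2) → (P0=8, P1=4, P2=1, P3=2, P4=5, P5=2, P6=2)
step 5: fire δ:  (P0=8, P1=4, P2=1, P3=2, P4=5, P5=2, P6=2) → (P0=8, P1=4, P2=1, P3=5, P4=2, P5=1, P6=2)
step 6: fire α:  (P0=8, P1=4, P2=1, P3=5, P4=2, P5=1, P6=2) → (P0=9, P1=4, P2=1, P3=4, P4=5, P5=1, P6=2)
step 7: fire δ:  (P0=9, P1=4, P2=1, P3=4, P4=5, P5=1, P6=2) → (P0=9, P1=4, P2=1, P3=7, P4=2, P5=0, P6=2)
step 8: fire γ:  (P0=9, P1=4, P2=1, P3=7, P4=2, P5=0, P6=2) → (P0=11, P1=4, P2=1, P3=6, P4=2, P5=0, P6=2)

(P0=11, P1=4, P2=1, P3=6, P4=2, P5=0, P6=2)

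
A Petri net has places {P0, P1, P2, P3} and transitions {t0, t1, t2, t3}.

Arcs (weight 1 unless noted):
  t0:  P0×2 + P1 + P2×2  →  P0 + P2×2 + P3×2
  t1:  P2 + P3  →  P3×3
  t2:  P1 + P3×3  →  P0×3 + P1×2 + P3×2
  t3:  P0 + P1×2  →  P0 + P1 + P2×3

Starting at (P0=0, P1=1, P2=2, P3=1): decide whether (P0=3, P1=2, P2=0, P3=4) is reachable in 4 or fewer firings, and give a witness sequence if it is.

step 1: fire t1:  (P0=0, P1=1, P2=2, P3=1) → (P0=0, P1=1, P2=1, P3=3)
step 2: fire t1:  (P0=0, P1=1, P2=1, P3=3) → (P0=0, P1=1, P2=0, P3=5)
step 3: fire t2:  (P0=0, P1=1, P2=0, P3=5) → (P0=3, P1=2, P2=0, P3=4)

YES — reachable via ⟨t1, t1, t2⟩ (3 firings)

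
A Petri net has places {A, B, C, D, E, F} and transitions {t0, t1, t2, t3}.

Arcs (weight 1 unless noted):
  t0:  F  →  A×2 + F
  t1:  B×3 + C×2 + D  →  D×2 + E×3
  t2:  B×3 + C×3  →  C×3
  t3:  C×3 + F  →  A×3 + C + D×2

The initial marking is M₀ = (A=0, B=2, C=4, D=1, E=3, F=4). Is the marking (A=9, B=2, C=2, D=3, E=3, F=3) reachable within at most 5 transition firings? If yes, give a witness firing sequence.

YES — reachable via ⟨t0, t0, t0, t3⟩ (4 firings)

step 1: fire t0:  (A=0, B=2, C=4, D=1, E=3, F=4) → (A=2, B=2, C=4, D=1, E=3, F=4)
step 2: fire t0:  (A=2, B=2, C=4, D=1, E=3, F=4) → (A=4, B=2, C=4, D=1, E=3, F=4)
step 3: fire t0:  (A=4, B=2, C=4, D=1, E=3, F=4) → (A=6, B=2, C=4, D=1, E=3, F=4)
step 4: fire t3:  (A=6, B=2, C=4, D=1, E=3, F=4) → (A=9, B=2, C=2, D=3, E=3, F=3)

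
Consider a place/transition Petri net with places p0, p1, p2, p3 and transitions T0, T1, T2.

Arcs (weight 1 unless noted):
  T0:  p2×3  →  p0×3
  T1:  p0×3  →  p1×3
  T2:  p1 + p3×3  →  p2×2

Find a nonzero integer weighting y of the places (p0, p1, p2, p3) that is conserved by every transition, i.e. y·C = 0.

Incidence matrix C (rows=places, cols=transitions):
       T0   T1   T2
   p0   3   -3    0
   p1   0    3   -1
   p2  -3    0    2
   p3   0    0   -3

Candidate y = [3, 3, 3, 1]; check y·C column-wise:
  col T0: 3·3 + 3·0 + 3·-3 + 1·0 = 0
  col T1: 3·-3 + 3·3 + 3·0 + 1·0 = 0
  col T2: 3·0 + 3·-1 + 3·2 + 1·-3 = 0

y = (p0:3, p1:3, p2:3, p3:1)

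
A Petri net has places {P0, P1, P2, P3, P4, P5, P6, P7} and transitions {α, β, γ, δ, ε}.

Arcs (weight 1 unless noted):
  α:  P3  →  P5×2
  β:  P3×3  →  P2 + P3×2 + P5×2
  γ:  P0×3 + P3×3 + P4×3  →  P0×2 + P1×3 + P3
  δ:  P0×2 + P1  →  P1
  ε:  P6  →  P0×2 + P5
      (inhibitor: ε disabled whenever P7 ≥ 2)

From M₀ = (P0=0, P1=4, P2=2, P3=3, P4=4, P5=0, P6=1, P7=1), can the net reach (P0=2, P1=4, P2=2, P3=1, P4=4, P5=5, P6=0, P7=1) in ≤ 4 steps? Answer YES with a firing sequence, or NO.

step 1: fire α:  (P0=0, P1=4, P2=2, P3=3, P4=4, P5=0, P6=1, P7=1) → (P0=0, P1=4, P2=2, P3=2, P4=4, P5=2, P6=1, P7=1)
step 2: fire α:  (P0=0, P1=4, P2=2, P3=2, P4=4, P5=2, P6=1, P7=1) → (P0=0, P1=4, P2=2, P3=1, P4=4, P5=4, P6=1, P7=1)
step 3: fire ε:  (P0=0, P1=4, P2=2, P3=1, P4=4, P5=4, P6=1, P7=1) → (P0=2, P1=4, P2=2, P3=1, P4=4, P5=5, P6=0, P7=1)

YES — reachable via ⟨α, α, ε⟩ (3 firings)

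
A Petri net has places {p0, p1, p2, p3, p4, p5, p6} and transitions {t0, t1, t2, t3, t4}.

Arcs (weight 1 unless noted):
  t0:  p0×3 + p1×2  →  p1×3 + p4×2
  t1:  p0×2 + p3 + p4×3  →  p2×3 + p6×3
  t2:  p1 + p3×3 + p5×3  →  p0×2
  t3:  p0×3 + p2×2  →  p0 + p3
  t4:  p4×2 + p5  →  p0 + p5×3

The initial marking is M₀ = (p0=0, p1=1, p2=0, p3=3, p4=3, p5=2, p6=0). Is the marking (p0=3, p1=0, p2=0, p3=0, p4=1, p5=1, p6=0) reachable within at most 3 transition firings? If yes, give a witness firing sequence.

step 1: fire t4:  (p0=0, p1=1, p2=0, p3=3, p4=3, p5=2, p6=0) → (p0=1, p1=1, p2=0, p3=3, p4=1, p5=4, p6=0)
step 2: fire t2:  (p0=1, p1=1, p2=0, p3=3, p4=1, p5=4, p6=0) → (p0=3, p1=0, p2=0, p3=0, p4=1, p5=1, p6=0)

YES — reachable via ⟨t4, t2⟩ (2 firings)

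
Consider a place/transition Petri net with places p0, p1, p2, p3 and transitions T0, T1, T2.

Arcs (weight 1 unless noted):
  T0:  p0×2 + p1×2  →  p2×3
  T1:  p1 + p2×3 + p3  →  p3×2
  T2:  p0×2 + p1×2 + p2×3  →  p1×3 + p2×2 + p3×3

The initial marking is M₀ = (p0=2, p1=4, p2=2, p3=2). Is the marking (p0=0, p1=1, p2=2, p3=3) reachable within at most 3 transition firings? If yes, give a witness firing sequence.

step 1: fire T0:  (p0=2, p1=4, p2=2, p3=2) → (p0=0, p1=2, p2=5, p3=2)
step 2: fire T1:  (p0=0, p1=2, p2=5, p3=2) → (p0=0, p1=1, p2=2, p3=3)

YES — reachable via ⟨T0, T1⟩ (2 firings)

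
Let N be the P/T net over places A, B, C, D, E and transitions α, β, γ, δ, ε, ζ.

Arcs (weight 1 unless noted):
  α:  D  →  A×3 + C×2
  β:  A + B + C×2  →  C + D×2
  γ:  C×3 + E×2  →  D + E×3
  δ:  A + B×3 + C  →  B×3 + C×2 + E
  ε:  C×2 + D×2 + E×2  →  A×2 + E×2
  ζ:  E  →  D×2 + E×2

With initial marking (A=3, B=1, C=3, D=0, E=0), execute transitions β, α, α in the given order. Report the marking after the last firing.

step 1: fire β:  (A=3, B=1, C=3, D=0, E=0) → (A=2, B=0, C=2, D=2, E=0)
step 2: fire α:  (A=2, B=0, C=2, D=2, E=0) → (A=5, B=0, C=4, D=1, E=0)
step 3: fire α:  (A=5, B=0, C=4, D=1, E=0) → (A=8, B=0, C=6, D=0, E=0)

(A=8, B=0, C=6, D=0, E=0)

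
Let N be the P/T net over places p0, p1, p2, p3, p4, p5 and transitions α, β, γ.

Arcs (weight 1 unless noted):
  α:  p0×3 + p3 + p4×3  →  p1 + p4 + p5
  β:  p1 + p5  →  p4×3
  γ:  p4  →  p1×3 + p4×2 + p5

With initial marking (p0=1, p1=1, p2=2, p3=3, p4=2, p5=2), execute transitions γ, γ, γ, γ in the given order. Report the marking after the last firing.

(p0=1, p1=13, p2=2, p3=3, p4=6, p5=6)

step 1: fire γ:  (p0=1, p1=1, p2=2, p3=3, p4=2, p5=2) → (p0=1, p1=4, p2=2, p3=3, p4=3, p5=3)
step 2: fire γ:  (p0=1, p1=4, p2=2, p3=3, p4=3, p5=3) → (p0=1, p1=7, p2=2, p3=3, p4=4, p5=4)
step 3: fire γ:  (p0=1, p1=7, p2=2, p3=3, p4=4, p5=4) → (p0=1, p1=10, p2=2, p3=3, p4=5, p5=5)
step 4: fire γ:  (p0=1, p1=10, p2=2, p3=3, p4=5, p5=5) → (p0=1, p1=13, p2=2, p3=3, p4=6, p5=6)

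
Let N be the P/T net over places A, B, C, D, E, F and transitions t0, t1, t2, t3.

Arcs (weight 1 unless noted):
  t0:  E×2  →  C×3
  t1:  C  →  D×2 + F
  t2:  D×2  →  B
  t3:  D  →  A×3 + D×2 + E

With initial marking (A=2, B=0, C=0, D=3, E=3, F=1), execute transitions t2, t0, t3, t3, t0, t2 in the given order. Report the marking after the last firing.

step 1: fire t2:  (A=2, B=0, C=0, D=3, E=3, F=1) → (A=2, B=1, C=0, D=1, E=3, F=1)
step 2: fire t0:  (A=2, B=1, C=0, D=1, E=3, F=1) → (A=2, B=1, C=3, D=1, E=1, F=1)
step 3: fire t3:  (A=2, B=1, C=3, D=1, E=1, F=1) → (A=5, B=1, C=3, D=2, E=2, F=1)
step 4: fire t3:  (A=5, B=1, C=3, D=2, E=2, F=1) → (A=8, B=1, C=3, D=3, E=3, F=1)
step 5: fire t0:  (A=8, B=1, C=3, D=3, E=3, F=1) → (A=8, B=1, C=6, D=3, E=1, F=1)
step 6: fire t2:  (A=8, B=1, C=6, D=3, E=1, F=1) → (A=8, B=2, C=6, D=1, E=1, F=1)

(A=8, B=2, C=6, D=1, E=1, F=1)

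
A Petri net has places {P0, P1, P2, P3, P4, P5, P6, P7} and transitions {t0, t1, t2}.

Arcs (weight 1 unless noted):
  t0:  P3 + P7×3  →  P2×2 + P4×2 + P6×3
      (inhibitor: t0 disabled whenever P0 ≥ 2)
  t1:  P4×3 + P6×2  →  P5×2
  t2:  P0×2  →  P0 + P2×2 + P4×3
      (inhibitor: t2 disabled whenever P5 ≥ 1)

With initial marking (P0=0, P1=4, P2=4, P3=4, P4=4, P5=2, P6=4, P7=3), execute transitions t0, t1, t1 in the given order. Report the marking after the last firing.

(P0=0, P1=4, P2=6, P3=3, P4=0, P5=6, P6=3, P7=0)

step 1: fire t0:  (P0=0, P1=4, P2=4, P3=4, P4=4, P5=2, P6=4, P7=3) → (P0=0, P1=4, P2=6, P3=3, P4=6, P5=2, P6=7, P7=0)
step 2: fire t1:  (P0=0, P1=4, P2=6, P3=3, P4=6, P5=2, P6=7, P7=0) → (P0=0, P1=4, P2=6, P3=3, P4=3, P5=4, P6=5, P7=0)
step 3: fire t1:  (P0=0, P1=4, P2=6, P3=3, P4=3, P5=4, P6=5, P7=0) → (P0=0, P1=4, P2=6, P3=3, P4=0, P5=6, P6=3, P7=0)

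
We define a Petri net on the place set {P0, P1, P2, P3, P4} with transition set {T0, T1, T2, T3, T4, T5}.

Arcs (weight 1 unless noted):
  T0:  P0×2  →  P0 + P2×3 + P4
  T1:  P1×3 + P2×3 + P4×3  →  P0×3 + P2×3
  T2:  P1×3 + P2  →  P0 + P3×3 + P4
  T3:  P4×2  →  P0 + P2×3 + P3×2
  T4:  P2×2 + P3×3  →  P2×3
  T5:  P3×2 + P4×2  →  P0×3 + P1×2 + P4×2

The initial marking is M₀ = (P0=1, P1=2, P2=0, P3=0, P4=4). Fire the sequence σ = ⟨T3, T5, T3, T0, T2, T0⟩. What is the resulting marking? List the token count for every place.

(P0=5, P1=1, P2=11, P3=5, P4=3)

step 1: fire T3:  (P0=1, P1=2, P2=0, P3=0, P4=4) → (P0=2, P1=2, P2=3, P3=2, P4=2)
step 2: fire T5:  (P0=2, P1=2, P2=3, P3=2, P4=2) → (P0=5, P1=4, P2=3, P3=0, P4=2)
step 3: fire T3:  (P0=5, P1=4, P2=3, P3=0, P4=2) → (P0=6, P1=4, P2=6, P3=2, P4=0)
step 4: fire T0:  (P0=6, P1=4, P2=6, P3=2, P4=0) → (P0=5, P1=4, P2=9, P3=2, P4=1)
step 5: fire T2:  (P0=5, P1=4, P2=9, P3=2, P4=1) → (P0=6, P1=1, P2=8, P3=5, P4=2)
step 6: fire T0:  (P0=6, P1=1, P2=8, P3=5, P4=2) → (P0=5, P1=1, P2=11, P3=5, P4=3)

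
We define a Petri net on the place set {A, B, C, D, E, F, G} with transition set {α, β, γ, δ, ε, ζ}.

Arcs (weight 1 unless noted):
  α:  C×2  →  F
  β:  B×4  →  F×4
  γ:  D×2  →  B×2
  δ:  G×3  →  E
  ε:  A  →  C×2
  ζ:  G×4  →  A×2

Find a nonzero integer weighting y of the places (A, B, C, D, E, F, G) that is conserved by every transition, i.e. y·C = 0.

Incidence matrix C (rows=places, cols=transitions):
        α    β    γ    δ    ε    ζ
    A   0    0    0    0   -1    2
    B   0   -4    2    0    0    0
    C  -2    0    0    0    2    0
    D   0    0   -2    0    0    0
    E   0    0    0    1    0    0
    F   1    4    0    0    0    0
    G   0    0    0   -3    0   -4

Candidate y = [2, 2, 1, 2, 3, 2, 1]; check y·C column-wise:
  col α: 2·0 + 2·0 + 1·-2 + 2·0 + 3·0 + 2·1 + 1·0 = 0
  col β: 2·0 + 2·-4 + 1·0 + 2·0 + 3·0 + 2·4 + 1·0 = 0
  col γ: 2·0 + 2·2 + 1·0 + 2·-2 + 3·0 + 2·0 + 1·0 = 0
  col δ: 2·0 + 2·0 + 1·0 + 2·0 + 3·1 + 2·0 + 1·-3 = 0
  col ε: 2·-1 + 2·0 + 1·2 + 2·0 + 3·0 + 2·0 + 1·0 = 0
  col ζ: 2·2 + 2·0 + 1·0 + 2·0 + 3·0 + 2·0 + 1·-4 = 0

y = (A:2, B:2, C:1, D:2, E:3, F:2, G:1)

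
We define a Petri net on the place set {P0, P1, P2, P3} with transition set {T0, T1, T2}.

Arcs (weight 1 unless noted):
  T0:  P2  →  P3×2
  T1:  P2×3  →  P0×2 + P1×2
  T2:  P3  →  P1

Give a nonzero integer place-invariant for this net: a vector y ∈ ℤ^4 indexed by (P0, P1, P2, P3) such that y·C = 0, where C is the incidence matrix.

y = (P0:2, P1:1, P2:2, P3:1)

Incidence matrix C (rows=places, cols=transitions):
       T0   T1   T2
   P0   0    2    0
   P1   0    2    1
   P2  -1   -3    0
   P3   2    0   -1

Candidate y = [2, 1, 2, 1]; check y·C column-wise:
  col T0: 2·0 + 1·0 + 2·-1 + 1·2 = 0
  col T1: 2·2 + 1·2 + 2·-3 + 1·0 = 0
  col T2: 2·0 + 1·1 + 2·0 + 1·-1 = 0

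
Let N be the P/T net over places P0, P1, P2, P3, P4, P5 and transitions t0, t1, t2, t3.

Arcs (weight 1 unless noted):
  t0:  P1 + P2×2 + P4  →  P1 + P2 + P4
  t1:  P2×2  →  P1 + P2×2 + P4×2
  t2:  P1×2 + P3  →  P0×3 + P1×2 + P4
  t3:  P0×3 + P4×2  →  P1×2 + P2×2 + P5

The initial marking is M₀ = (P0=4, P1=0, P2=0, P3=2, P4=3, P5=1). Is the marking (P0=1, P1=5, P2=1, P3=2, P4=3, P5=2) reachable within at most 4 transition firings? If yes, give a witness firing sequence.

depth 0: 1 marking
depth 1: 2 markings reached so far
depth 2: 5 markings reached so far
depth 3: 11 markings reached so far
depth 4: 20 markings reached so far
target is not among the 20 markings reachable within 4 steps

NO — not reachable within 4 firings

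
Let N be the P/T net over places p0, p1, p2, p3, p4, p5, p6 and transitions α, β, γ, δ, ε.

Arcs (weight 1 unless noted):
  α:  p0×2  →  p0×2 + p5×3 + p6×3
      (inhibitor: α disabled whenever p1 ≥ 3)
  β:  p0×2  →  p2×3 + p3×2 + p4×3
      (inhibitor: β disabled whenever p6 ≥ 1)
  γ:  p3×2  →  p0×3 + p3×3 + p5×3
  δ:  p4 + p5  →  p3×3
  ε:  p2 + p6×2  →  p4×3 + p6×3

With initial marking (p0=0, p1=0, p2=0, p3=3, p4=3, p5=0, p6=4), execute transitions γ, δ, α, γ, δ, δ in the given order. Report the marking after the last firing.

step 1: fire γ:  (p0=0, p1=0, p2=0, p3=3, p4=3, p5=0, p6=4) → (p0=3, p1=0, p2=0, p3=4, p4=3, p5=3, p6=4)
step 2: fire δ:  (p0=3, p1=0, p2=0, p3=4, p4=3, p5=3, p6=4) → (p0=3, p1=0, p2=0, p3=7, p4=2, p5=2, p6=4)
step 3: fire α:  (p0=3, p1=0, p2=0, p3=7, p4=2, p5=2, p6=4) → (p0=3, p1=0, p2=0, p3=7, p4=2, p5=5, p6=7)
step 4: fire γ:  (p0=3, p1=0, p2=0, p3=7, p4=2, p5=5, p6=7) → (p0=6, p1=0, p2=0, p3=8, p4=2, p5=8, p6=7)
step 5: fire δ:  (p0=6, p1=0, p2=0, p3=8, p4=2, p5=8, p6=7) → (p0=6, p1=0, p2=0, p3=11, p4=1, p5=7, p6=7)
step 6: fire δ:  (p0=6, p1=0, p2=0, p3=11, p4=1, p5=7, p6=7) → (p0=6, p1=0, p2=0, p3=14, p4=0, p5=6, p6=7)

(p0=6, p1=0, p2=0, p3=14, p4=0, p5=6, p6=7)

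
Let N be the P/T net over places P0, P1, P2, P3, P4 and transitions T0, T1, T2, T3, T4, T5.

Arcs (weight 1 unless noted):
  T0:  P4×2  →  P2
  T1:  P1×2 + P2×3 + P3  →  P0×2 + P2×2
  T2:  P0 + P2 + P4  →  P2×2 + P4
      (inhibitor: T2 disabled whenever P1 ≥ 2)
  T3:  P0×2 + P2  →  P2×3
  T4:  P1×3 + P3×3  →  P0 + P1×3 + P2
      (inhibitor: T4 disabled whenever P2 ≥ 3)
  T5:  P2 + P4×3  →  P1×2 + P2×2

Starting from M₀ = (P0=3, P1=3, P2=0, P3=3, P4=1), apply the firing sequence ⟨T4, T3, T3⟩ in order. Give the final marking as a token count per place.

(P0=0, P1=3, P2=5, P3=0, P4=1)

step 1: fire T4:  (P0=3, P1=3, P2=0, P3=3, P4=1) → (P0=4, P1=3, P2=1, P3=0, P4=1)
step 2: fire T3:  (P0=4, P1=3, P2=1, P3=0, P4=1) → (P0=2, P1=3, P2=3, P3=0, P4=1)
step 3: fire T3:  (P0=2, P1=3, P2=3, P3=0, P4=1) → (P0=0, P1=3, P2=5, P3=0, P4=1)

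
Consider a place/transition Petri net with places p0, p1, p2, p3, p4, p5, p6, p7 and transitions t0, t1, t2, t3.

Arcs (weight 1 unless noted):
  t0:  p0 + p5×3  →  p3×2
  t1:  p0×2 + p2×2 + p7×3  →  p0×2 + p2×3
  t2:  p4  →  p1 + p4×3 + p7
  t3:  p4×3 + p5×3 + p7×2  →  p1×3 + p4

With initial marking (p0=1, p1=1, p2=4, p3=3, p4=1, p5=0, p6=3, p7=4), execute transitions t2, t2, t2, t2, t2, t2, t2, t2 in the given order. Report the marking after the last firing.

step 1: fire t2:  (p0=1, p1=1, p2=4, p3=3, p4=1, p5=0, p6=3, p7=4) → (p0=1, p1=2, p2=4, p3=3, p4=3, p5=0, p6=3, p7=5)
step 2: fire t2:  (p0=1, p1=2, p2=4, p3=3, p4=3, p5=0, p6=3, p7=5) → (p0=1, p1=3, p2=4, p3=3, p4=5, p5=0, p6=3, p7=6)
step 3: fire t2:  (p0=1, p1=3, p2=4, p3=3, p4=5, p5=0, p6=3, p7=6) → (p0=1, p1=4, p2=4, p3=3, p4=7, p5=0, p6=3, p7=7)
step 4: fire t2:  (p0=1, p1=4, p2=4, p3=3, p4=7, p5=0, p6=3, p7=7) → (p0=1, p1=5, p2=4, p3=3, p4=9, p5=0, p6=3, p7=8)
step 5: fire t2:  (p0=1, p1=5, p2=4, p3=3, p4=9, p5=0, p6=3, p7=8) → (p0=1, p1=6, p2=4, p3=3, p4=11, p5=0, p6=3, p7=9)
step 6: fire t2:  (p0=1, p1=6, p2=4, p3=3, p4=11, p5=0, p6=3, p7=9) → (p0=1, p1=7, p2=4, p3=3, p4=13, p5=0, p6=3, p7=10)
step 7: fire t2:  (p0=1, p1=7, p2=4, p3=3, p4=13, p5=0, p6=3, p7=10) → (p0=1, p1=8, p2=4, p3=3, p4=15, p5=0, p6=3, p7=11)
step 8: fire t2:  (p0=1, p1=8, p2=4, p3=3, p4=15, p5=0, p6=3, p7=11) → (p0=1, p1=9, p2=4, p3=3, p4=17, p5=0, p6=3, p7=12)

(p0=1, p1=9, p2=4, p3=3, p4=17, p5=0, p6=3, p7=12)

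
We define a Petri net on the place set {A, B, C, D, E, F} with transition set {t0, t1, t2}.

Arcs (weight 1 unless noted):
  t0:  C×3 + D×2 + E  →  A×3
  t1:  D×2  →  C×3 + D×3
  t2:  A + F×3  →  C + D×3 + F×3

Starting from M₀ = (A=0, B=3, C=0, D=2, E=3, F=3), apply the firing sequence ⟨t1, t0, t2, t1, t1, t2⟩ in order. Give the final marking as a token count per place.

step 1: fire t1:  (A=0, B=3, C=0, D=2, E=3, F=3) → (A=0, B=3, C=3, D=3, E=3, F=3)
step 2: fire t0:  (A=0, B=3, C=3, D=3, E=3, F=3) → (A=3, B=3, C=0, D=1, E=2, F=3)
step 3: fire t2:  (A=3, B=3, C=0, D=1, E=2, F=3) → (A=2, B=3, C=1, D=4, E=2, F=3)
step 4: fire t1:  (A=2, B=3, C=1, D=4, E=2, F=3) → (A=2, B=3, C=4, D=5, E=2, F=3)
step 5: fire t1:  (A=2, B=3, C=4, D=5, E=2, F=3) → (A=2, B=3, C=7, D=6, E=2, F=3)
step 6: fire t2:  (A=2, B=3, C=7, D=6, E=2, F=3) → (A=1, B=3, C=8, D=9, E=2, F=3)

(A=1, B=3, C=8, D=9, E=2, F=3)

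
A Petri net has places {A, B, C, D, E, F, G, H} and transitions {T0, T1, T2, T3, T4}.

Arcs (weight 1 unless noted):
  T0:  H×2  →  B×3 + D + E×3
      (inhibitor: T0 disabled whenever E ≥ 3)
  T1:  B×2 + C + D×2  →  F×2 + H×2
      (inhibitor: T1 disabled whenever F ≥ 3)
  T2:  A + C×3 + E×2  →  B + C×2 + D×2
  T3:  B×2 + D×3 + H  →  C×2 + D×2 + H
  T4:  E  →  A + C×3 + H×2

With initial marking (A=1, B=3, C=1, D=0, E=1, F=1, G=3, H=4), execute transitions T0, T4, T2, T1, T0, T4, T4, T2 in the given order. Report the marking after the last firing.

(A=2, B=9, C=7, D=4, E=0, F=3, G=3, H=8)

step 1: fire T0:  (A=1, B=3, C=1, D=0, E=1, F=1, G=3, H=4) → (A=1, B=6, C=1, D=1, E=4, F=1, G=3, H=2)
step 2: fire T4:  (A=1, B=6, C=1, D=1, E=4, F=1, G=3, H=2) → (A=2, B=6, C=4, D=1, E=3, F=1, G=3, H=4)
step 3: fire T2:  (A=2, B=6, C=4, D=1, E=3, F=1, G=3, H=4) → (A=1, B=7, C=3, D=3, E=1, F=1, G=3, H=4)
step 4: fire T1:  (A=1, B=7, C=3, D=3, E=1, F=1, G=3, H=4) → (A=1, B=5, C=2, D=1, E=1, F=3, G=3, H=6)
step 5: fire T0:  (A=1, B=5, C=2, D=1, E=1, F=3, G=3, H=6) → (A=1, B=8, C=2, D=2, E=4, F=3, G=3, H=4)
step 6: fire T4:  (A=1, B=8, C=2, D=2, E=4, F=3, G=3, H=4) → (A=2, B=8, C=5, D=2, E=3, F=3, G=3, H=6)
step 7: fire T4:  (A=2, B=8, C=5, D=2, E=3, F=3, G=3, H=6) → (A=3, B=8, C=8, D=2, E=2, F=3, G=3, H=8)
step 8: fire T2:  (A=3, B=8, C=8, D=2, E=2, F=3, G=3, H=8) → (A=2, B=9, C=7, D=4, E=0, F=3, G=3, H=8)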